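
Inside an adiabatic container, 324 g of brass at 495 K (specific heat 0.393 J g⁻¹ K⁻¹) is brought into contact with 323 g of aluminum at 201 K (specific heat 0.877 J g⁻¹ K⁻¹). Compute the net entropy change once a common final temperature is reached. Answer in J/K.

ΔS_total = 38.8 J/K

Energy balance: T_f = (m₁c₁T₁ + m₂c₂T₂)/(m₁c₁ + m₂c₂) = 292.17 K.
ΔS₁ = m₁c₁ ln(T_f/T₁) = 127.332 × ln(292.17/495) = -67.131 J/K.
ΔS₂ = m₂c₂ ln(T_f/T₂) = 283.271 × ln(292.17/201) = 105.95 J/K.
ΔS_total = -67.131 + 105.95 = 38.8 J/K.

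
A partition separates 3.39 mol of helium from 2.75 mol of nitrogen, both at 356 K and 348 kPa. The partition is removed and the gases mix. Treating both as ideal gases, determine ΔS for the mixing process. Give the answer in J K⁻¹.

ΔS_mix = 35.1 J/K

Mole fractions: x_A = 3.39/6.14 = 0.552, x_B = 0.448.
ΔS_mix = −R(n_A ln x_A + n_B ln x_B) = −8.314 × (3.39 ln 0.552 + 2.75 ln 0.448) = 35.1 J/K.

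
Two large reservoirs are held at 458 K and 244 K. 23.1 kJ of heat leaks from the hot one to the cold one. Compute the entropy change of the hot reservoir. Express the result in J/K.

ΔS_hot = -50.4 J/K

The hot reservoir loses heat Q, so ΔS_hot = −Q/T_H = −23100/458 = -50.4 J/K.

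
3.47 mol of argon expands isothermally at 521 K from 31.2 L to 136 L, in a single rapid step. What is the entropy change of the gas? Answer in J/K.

Entropy is a state function, so ΔS_gas depends only on the end states.
For an isothermal ideal gas ΔS_gas = nR ln(V₂/V₁) = 3.47 × 8.314 × ln(136/31.2) = 42.5 J/K.

ΔS_gas = 42.5 J/K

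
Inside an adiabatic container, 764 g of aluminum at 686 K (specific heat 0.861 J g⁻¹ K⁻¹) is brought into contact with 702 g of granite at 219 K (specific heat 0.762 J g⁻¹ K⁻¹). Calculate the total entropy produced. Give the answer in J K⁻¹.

Energy balance: T_f = (m₁c₁T₁ + m₂c₂T₂)/(m₁c₁ + m₂c₂) = 476.56 K.
ΔS₁ = m₁c₁ ln(T_f/T₁) = 657.804 × ln(476.56/686) = -239.6 J/K.
ΔS₂ = m₂c₂ ln(T_f/T₂) = 534.924 × ln(476.56/219) = 415.9 J/K.
ΔS_total = -239.6 + 415.9 = 176 J/K.

ΔS_total = 176 J/K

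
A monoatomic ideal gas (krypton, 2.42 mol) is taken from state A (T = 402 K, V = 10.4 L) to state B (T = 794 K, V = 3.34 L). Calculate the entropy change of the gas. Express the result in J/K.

ΔS = -2.31 J/K

Entropy is a state function: ΔS = nC_V ln(T₂/T₁) + nR ln(V₂/V₁), with C_V = 3R/2 = 12.47 J mol⁻¹ K⁻¹ for a monoatomic ideal gas.
ΔS = 2.42 × [12.47 × ln(794/402) + 8.314 × ln(3.34/10.4)] = -2.31 J/K.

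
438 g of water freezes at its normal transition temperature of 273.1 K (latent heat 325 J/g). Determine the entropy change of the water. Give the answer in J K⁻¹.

Heat released by the substance: Q = −mL = −438 × 325 = −142350 J.
At constant T, ΔS = Q_rev/T = −142350 / 273.1 = -521 J/K.

ΔS = -521 J/K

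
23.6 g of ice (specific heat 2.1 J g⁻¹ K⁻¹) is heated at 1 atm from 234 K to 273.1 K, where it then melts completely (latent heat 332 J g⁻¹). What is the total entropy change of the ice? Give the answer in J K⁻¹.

Warming step: ΔS₁ = m c ln(T_tr/T_i) = 23.6 × 2.1 × ln(273.1/234) = 7.658 J/K.
Phase change: ΔS₂ = +mL/T_tr = 23.6 × 332 / 273.1 = 28.69 J/K.
ΔS_total = (7.658) + (28.69) = 36.3 J/K.

ΔS = 36.3 J/K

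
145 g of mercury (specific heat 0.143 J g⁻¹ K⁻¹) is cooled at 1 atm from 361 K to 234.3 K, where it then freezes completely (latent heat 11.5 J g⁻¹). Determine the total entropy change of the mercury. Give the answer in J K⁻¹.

Cooling step: ΔS₁ = m c ln(T_tr/T_i) = 145 × 0.143 × ln(234.3/361) = -8.963 J/K.
Phase change: ΔS₂ = −mL/T_tr = −145 × 11.5 / 234.3 = -7.117 J/K.
ΔS_total = (-8.963) + (-7.117) = -16.1 J/K.

ΔS = -16.1 J/K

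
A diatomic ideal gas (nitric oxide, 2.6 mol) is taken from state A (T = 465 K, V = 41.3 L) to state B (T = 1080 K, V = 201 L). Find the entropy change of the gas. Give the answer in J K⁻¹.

ΔS = 79.7 J/K

Entropy is a state function: ΔS = nC_V ln(T₂/T₁) + nR ln(V₂/V₁), with C_V = 5R/2 = 20.79 J mol⁻¹ K⁻¹ for a diatomic ideal gas.
ΔS = 2.6 × [20.79 × ln(1080/465) + 8.314 × ln(201/41.3)] = 79.7 J/K.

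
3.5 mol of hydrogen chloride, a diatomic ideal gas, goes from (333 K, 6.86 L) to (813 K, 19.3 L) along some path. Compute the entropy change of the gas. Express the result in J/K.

ΔS = 95 J/K

Entropy is a state function: ΔS = nC_V ln(T₂/T₁) + nR ln(V₂/V₁), with C_V = 5R/2 = 20.79 J mol⁻¹ K⁻¹ for a diatomic ideal gas.
ΔS = 3.5 × [20.79 × ln(813/333) + 8.314 × ln(19.3/6.86)] = 95 J/K.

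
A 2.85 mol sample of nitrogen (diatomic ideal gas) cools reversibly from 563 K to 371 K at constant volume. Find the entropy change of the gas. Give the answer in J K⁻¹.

ΔS = -24.7 J/K

At constant volume, ΔS = nC_V ln(T₂/T₁) with C_V = 5R/2 = 20.79 J mol⁻¹ K⁻¹.
ΔS = 2.85 × 20.79 × ln(371/563) = -24.7 J/K.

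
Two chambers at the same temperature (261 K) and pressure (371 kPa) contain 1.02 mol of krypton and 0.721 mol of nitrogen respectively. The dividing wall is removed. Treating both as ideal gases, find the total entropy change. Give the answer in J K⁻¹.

Mole fractions: x_A = 1.02/1.74 = 0.586, x_B = 0.414.
ΔS_mix = −R(n_A ln x_A + n_B ln x_B) = −8.314 × (1.02 ln 0.586 + 0.721 ln 0.414) = 9.82 J/K.

ΔS_mix = 9.82 J/K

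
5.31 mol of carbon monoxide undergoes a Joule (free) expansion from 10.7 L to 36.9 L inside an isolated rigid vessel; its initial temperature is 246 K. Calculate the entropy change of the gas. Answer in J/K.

ΔS_gas = 54.7 J/K

No heat is exchanged and no work is done, so the ideal-gas temperature stays constant.
Entropy is a state function; using a reversible isothermal path, ΔS_gas = nR ln(V₂/V₁) = 5.31 × 8.314 × ln(36.9/10.7) = 54.7 J/K.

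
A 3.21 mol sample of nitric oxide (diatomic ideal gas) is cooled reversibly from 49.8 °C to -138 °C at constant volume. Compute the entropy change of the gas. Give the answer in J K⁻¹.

In kelvin: T₁ = 322.95 K, T₂ = 135.15 K. At constant volume, ΔS = nC_V ln(T₂/T₁) with C_V = 5R/2 = 20.79 J mol⁻¹ K⁻¹.
ΔS = 3.21 × 20.79 × ln(135.15/322.95) = -58.1 J/K.

ΔS = -58.1 J/K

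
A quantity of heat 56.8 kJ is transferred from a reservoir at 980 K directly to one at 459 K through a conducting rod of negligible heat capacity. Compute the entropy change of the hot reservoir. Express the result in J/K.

The hot reservoir loses heat Q, so ΔS_hot = −Q/T_H = −56800/980 = -58 J/K.

ΔS_hot = -58 J/K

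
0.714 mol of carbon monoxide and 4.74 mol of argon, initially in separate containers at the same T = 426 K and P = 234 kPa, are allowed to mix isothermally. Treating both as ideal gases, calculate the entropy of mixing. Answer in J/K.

ΔS_mix = 17.6 J/K

Mole fractions: x_A = 0.714/5.45 = 0.131, x_B = 0.869.
ΔS_mix = −R(n_A ln x_A + n_B ln x_B) = −8.314 × (0.714 ln 0.131 + 4.74 ln 0.869) = 17.6 J/K.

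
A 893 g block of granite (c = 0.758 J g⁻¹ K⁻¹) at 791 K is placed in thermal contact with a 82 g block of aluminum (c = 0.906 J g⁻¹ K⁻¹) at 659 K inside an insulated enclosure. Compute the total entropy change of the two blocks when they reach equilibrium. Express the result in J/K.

Energy balance: T_f = (m₁c₁T₁ + m₂c₂T₂)/(m₁c₁ + m₂c₂) = 777.95 K.
ΔS₁ = m₁c₁ ln(T_f/T₁) = 676.894 × ln(777.95/791) = -11.265 J/K.
ΔS₂ = m₂c₂ ln(T_f/T₂) = 74.292 × ln(777.95/659) = 12.327 J/K.
ΔS_total = -11.265 + 12.327 = 1.06 J/K.

ΔS_total = 1.06 J/K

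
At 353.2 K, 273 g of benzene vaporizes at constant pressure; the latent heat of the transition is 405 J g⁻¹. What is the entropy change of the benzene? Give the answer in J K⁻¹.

ΔS = 313 J/K

Heat absorbed by the substance: Q = mL = 273 × 405 = 110565 J.
At constant T, ΔS = Q_rev/T = 110565 / 353.2 = 313 J/K.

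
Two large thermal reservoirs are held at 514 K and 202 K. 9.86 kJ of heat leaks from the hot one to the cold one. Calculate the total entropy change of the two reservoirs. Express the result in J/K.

ΔS_total = 29.6 J/K

ΔS_hot = −Q/T_H = −9860/514 = -19.18 J/K and ΔS_cold = +Q/T_C = 9860/202 = 48.81 J/K.
ΔS_total = -19.18 + 48.81 = 29.6 J/K, positive as the second law requires.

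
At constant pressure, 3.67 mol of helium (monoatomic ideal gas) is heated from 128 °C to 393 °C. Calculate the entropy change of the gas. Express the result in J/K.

In kelvin: T₁ = 401.15 K, T₂ = 666.15 K. At constant pressure, ΔS = nC_p ln(T₂/T₁) with C_p = 5R/2 = 20.79 J mol⁻¹ K⁻¹.
ΔS = 3.67 × 20.79 × ln(666.15/401.15) = 38.7 J/K.

ΔS = 38.7 J/K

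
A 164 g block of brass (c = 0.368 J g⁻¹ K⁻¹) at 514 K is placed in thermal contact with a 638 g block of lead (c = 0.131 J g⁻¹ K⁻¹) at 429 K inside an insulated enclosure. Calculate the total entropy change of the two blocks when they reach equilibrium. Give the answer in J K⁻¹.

ΔS_total = 0.577 J/K

Energy balance: T_f = (m₁c₁T₁ + m₂c₂T₂)/(m₁c₁ + m₂c₂) = 464.64 K.
ΔS₁ = m₁c₁ ln(T_f/T₁) = 60.352 × ln(464.64/514) = -6.093 J/K.
ΔS₂ = m₂c₂ ln(T_f/T₂) = 83.578 × ln(464.64/429) = 6.67 J/K.
ΔS_total = -6.093 + 6.67 = 0.577 J/K.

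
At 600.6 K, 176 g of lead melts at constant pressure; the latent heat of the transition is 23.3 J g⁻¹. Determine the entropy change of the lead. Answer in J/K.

Heat absorbed by the substance: Q = mL = 176 × 23.3 = 4100.8 J.
At constant T, ΔS = Q_rev/T = 4100.8 / 600.6 = 6.83 J/K.

ΔS = 6.83 J/K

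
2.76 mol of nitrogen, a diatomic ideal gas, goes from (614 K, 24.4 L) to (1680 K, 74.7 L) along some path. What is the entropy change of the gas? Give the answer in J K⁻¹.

Entropy is a state function: ΔS = nC_V ln(T₂/T₁) + nR ln(V₂/V₁), with C_V = 5R/2 = 20.79 J mol⁻¹ K⁻¹ for a diatomic ideal gas.
ΔS = 2.76 × [20.79 × ln(1680/614) + 8.314 × ln(74.7/24.4)] = 83.4 J/K.

ΔS = 83.4 J/K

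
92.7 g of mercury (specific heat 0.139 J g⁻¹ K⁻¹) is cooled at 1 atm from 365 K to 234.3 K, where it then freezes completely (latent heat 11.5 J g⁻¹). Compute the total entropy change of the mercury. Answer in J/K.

ΔS = -10.3 J/K

Cooling step: ΔS₁ = m c ln(T_tr/T_i) = 92.7 × 0.139 × ln(234.3/365) = -5.712 J/K.
Phase change: ΔS₂ = −mL/T_tr = −92.7 × 11.5 / 234.3 = -4.55 J/K.
ΔS_total = (-5.712) + (-4.55) = -10.3 J/K.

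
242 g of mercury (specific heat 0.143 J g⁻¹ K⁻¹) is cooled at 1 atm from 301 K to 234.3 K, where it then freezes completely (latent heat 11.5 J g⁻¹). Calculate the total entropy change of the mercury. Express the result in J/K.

Cooling step: ΔS₁ = m c ln(T_tr/T_i) = 242 × 0.143 × ln(234.3/301) = -8.669 J/K.
Phase change: ΔS₂ = −mL/T_tr = −242 × 11.5 / 234.3 = -11.88 J/K.
ΔS_total = (-8.669) + (-11.88) = -20.5 J/K.

ΔS = -20.5 J/K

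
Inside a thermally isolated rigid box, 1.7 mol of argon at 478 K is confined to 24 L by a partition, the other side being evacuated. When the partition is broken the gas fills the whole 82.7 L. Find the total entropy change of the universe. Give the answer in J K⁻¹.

For an ideal gas in free expansion Q = 0 and W = 0, so T is unchanged.
Entropy is a state function; using a reversible isothermal path, ΔS_gas = nR ln(V₂/V₁) = 1.7 × 8.314 × ln(82.7/24) = 17.5 J/K.
The insulated surroundings exchange no heat, so ΔS_surr = 0 and ΔS_universe = ΔS_gas.

ΔS_universe = 17.5 J/K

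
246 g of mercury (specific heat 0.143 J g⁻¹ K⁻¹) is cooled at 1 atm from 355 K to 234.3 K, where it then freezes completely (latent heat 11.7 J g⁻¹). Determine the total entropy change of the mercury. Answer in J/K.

ΔS = -26.9 J/K

Cooling step: ΔS₁ = m c ln(T_tr/T_i) = 246 × 0.143 × ln(234.3/355) = -14.62 J/K.
Phase change: ΔS₂ = −mL/T_tr = −246 × 11.7 / 234.3 = -12.28 J/K.
ΔS_total = (-14.62) + (-12.28) = -26.9 J/K.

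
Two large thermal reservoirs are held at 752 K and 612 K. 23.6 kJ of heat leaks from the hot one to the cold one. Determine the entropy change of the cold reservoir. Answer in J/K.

ΔS_cold = 38.6 J/K

The cold reservoir gains heat Q, so ΔS_cold = +Q/T_C = 23600/612 = 38.6 J/K.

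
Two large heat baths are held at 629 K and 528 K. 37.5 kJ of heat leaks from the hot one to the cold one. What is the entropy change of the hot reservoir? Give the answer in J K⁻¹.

The hot reservoir loses heat Q, so ΔS_hot = −Q/T_H = −37500/629 = -59.6 J/K.

ΔS_hot = -59.6 J/K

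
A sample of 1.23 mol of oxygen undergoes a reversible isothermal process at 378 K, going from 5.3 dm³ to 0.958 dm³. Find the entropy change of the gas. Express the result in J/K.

ΔS_gas = -17.5 J/K

For an isothermal ideal gas ΔS_gas = nR ln(V₂/V₁) = 1.23 × 8.314 × ln(0.958/5.3) = -17.5 J/K.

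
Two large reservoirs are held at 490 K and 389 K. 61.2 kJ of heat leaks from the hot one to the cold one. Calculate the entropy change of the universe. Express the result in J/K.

ΔS_hot = −Q/T_H = −61200/490 = -124.9 J/K and ΔS_cold = +Q/T_C = 61200/389 = 157.3 J/K.
ΔS_total = -124.9 + 157.3 = 32.4 J/K, positive as the second law requires.

ΔS_total = 32.4 J/K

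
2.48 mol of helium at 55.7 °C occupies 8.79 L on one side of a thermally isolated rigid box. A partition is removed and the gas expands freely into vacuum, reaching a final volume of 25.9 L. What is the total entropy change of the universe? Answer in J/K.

ΔS_universe = 22.3 J/K

For an ideal gas in free expansion Q = 0 and W = 0, so T is unchanged.
Entropy is a state function; using a reversible isothermal path, ΔS_gas = nR ln(V₂/V₁) = 2.48 × 8.314 × ln(25.9/8.79) = 22.3 J/K.
The insulated surroundings exchange no heat, so ΔS_surr = 0 and ΔS_universe = ΔS_gas.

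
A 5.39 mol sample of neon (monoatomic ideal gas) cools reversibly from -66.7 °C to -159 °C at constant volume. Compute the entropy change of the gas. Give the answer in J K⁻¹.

In kelvin: T₁ = 206.45 K, T₂ = 114.15 K. At constant volume, ΔS = nC_V ln(T₂/T₁) with C_V = 3R/2 = 12.47 J mol⁻¹ K⁻¹.
ΔS = 5.39 × 12.47 × ln(114.15/206.45) = -39.8 J/K.

ΔS = -39.8 J/K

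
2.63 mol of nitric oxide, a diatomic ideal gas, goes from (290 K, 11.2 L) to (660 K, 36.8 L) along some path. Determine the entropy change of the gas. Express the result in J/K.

ΔS = 71 J/K

Entropy is a state function: ΔS = nC_V ln(T₂/T₁) + nR ln(V₂/V₁), with C_V = 5R/2 = 20.79 J mol⁻¹ K⁻¹ for a diatomic ideal gas.
ΔS = 2.63 × [20.79 × ln(660/290) + 8.314 × ln(36.8/11.2)] = 71 J/K.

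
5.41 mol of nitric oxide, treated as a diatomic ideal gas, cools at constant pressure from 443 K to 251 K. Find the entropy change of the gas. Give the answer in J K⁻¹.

ΔS = -89.4 J/K

At constant pressure, ΔS = nC_p ln(T₂/T₁) with C_p = 7R/2 = 29.1 J mol⁻¹ K⁻¹.
ΔS = 5.41 × 29.1 × ln(251/443) = -89.4 J/K.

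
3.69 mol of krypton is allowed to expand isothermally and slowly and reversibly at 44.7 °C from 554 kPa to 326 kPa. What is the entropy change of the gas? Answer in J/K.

ΔS_gas = 16.3 J/K

For an isothermal ideal gas ΔS_gas = nR ln(P₁/P₂) = 3.69 × 8.314 × ln(554/326) = 16.3 J/K.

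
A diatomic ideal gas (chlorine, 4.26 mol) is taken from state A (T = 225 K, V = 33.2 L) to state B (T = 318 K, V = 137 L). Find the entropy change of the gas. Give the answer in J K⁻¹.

ΔS = 80.8 J/K

Entropy is a state function: ΔS = nC_V ln(T₂/T₁) + nR ln(V₂/V₁), with C_V = 5R/2 = 20.79 J mol⁻¹ K⁻¹ for a diatomic ideal gas.
ΔS = 4.26 × [20.79 × ln(318/225) + 8.314 × ln(137/33.2)] = 80.8 J/K.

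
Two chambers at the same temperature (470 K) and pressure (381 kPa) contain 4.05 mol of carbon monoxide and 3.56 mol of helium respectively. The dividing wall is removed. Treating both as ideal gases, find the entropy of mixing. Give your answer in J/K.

ΔS_mix = 43.7 J/K

Mole fractions: x_A = 4.05/7.61 = 0.532, x_B = 0.468.
ΔS_mix = −R(n_A ln x_A + n_B ln x_B) = −8.314 × (4.05 ln 0.532 + 3.56 ln 0.468) = 43.7 J/K.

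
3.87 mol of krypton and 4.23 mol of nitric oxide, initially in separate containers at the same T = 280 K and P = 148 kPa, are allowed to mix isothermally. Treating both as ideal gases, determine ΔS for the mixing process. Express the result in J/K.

ΔS_mix = 46.6 J/K

Mole fractions: x_A = 3.87/8.1 = 0.478, x_B = 0.522.
ΔS_mix = −R(n_A ln x_A + n_B ln x_B) = −8.314 × (3.87 ln 0.478 + 4.23 ln 0.522) = 46.6 J/K.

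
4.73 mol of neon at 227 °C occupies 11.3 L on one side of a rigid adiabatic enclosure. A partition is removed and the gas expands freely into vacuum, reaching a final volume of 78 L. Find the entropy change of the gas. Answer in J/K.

No heat is exchanged and no work is done, so the ideal-gas temperature stays constant.
Entropy is a state function; using a reversible isothermal path, ΔS_gas = nR ln(V₂/V₁) = 4.73 × 8.314 × ln(78/11.3) = 76 J/K.

ΔS_gas = 76 J/K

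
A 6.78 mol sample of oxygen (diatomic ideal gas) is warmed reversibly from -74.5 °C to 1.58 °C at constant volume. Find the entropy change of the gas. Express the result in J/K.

In kelvin: T₁ = 198.65 K, T₂ = 274.73 K. At constant volume, ΔS = nC_V ln(T₂/T₁) with C_V = 5R/2 = 20.79 J mol⁻¹ K⁻¹.
ΔS = 6.78 × 20.79 × ln(274.73/198.65) = 45.7 J/K.

ΔS = 45.7 J/K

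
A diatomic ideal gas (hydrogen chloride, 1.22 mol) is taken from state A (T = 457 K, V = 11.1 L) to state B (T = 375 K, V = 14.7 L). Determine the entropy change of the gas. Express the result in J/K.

ΔS = -2.17 J/K

Entropy is a state function: ΔS = nC_V ln(T₂/T₁) + nR ln(V₂/V₁), with C_V = 5R/2 = 20.79 J mol⁻¹ K⁻¹ for a diatomic ideal gas.
ΔS = 1.22 × [20.79 × ln(375/457) + 8.314 × ln(14.7/11.1)] = -2.17 J/K.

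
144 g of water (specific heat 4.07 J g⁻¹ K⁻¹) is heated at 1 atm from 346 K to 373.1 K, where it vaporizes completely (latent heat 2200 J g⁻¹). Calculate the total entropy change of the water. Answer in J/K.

ΔS = 893 J/K

Warming step: ΔS₁ = m c ln(T_tr/T_i) = 144 × 4.07 × ln(373.1/346) = 44.19 J/K.
Phase change: ΔS₂ = +mL/T_tr = 144 × 2200 / 373.1 = 849.1 J/K.
ΔS_total = (44.19) + (849.1) = 893 J/K.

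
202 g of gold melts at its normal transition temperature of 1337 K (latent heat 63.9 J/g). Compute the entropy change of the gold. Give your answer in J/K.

ΔS = 9.65 J/K

Heat absorbed by the substance: Q = mL = 202 × 63.9 = 12907.8 J.
At constant T, ΔS = Q_rev/T = 12907.8 / 1337 = 9.65 J/K.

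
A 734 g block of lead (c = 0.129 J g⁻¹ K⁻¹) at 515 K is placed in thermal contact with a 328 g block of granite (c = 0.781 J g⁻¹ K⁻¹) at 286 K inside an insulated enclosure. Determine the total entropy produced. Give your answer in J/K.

Energy balance: T_f = (m₁c₁T₁ + m₂c₂T₂)/(m₁c₁ + m₂c₂) = 347.8 K.
ΔS₁ = m₁c₁ ln(T_f/T₁) = 94.686 × ln(347.8/515) = -37.17 J/K.
ΔS₂ = m₂c₂ ln(T_f/T₂) = 256.168 × ln(347.8/286) = 50.12 J/K.
ΔS_total = -37.17 + 50.12 = 12.9 J/K.

ΔS_total = 12.9 J/K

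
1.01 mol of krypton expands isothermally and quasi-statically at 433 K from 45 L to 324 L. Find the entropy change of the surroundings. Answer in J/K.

ΔS_surr = -16.6 J/K

For an isothermal ideal gas ΔS_gas = nR ln(V₂/V₁) = 1.01 × 8.314 × ln(324/45) = 16.6 J/K.
The process is reversible, so ΔS_surr = −ΔS_gas = -16.6 J/K and ΔS_universe = 0.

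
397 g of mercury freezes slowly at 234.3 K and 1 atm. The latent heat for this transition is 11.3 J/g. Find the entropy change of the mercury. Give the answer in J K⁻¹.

Heat released by the substance: Q = −mL = −397 × 11.3 = −4486.1 J.
At constant T, ΔS = Q_rev/T = −4486.1 / 234.3 = -19.1 J/K.

ΔS = -19.1 J/K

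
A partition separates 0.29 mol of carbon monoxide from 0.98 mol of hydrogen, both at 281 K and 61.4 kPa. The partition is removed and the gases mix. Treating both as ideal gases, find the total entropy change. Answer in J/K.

ΔS_mix = 5.67 J/K

Mole fractions: x_A = 0.29/1.27 = 0.228, x_B = 0.772.
ΔS_mix = −R(n_A ln x_A + n_B ln x_B) = −8.314 × (0.29 ln 0.228 + 0.98 ln 0.772) = 5.67 J/K.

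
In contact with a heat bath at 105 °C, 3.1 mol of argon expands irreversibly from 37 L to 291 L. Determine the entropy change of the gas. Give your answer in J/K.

Entropy is a state function, so ΔS_gas depends only on the end states.
For an isothermal ideal gas ΔS_gas = nR ln(V₂/V₁) = 3.1 × 8.314 × ln(291/37) = 53.2 J/K.

ΔS_gas = 53.2 J/K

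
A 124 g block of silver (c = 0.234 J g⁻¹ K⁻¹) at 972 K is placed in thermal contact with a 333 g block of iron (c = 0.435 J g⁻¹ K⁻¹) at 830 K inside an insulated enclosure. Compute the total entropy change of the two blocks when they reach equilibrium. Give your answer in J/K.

ΔS_total = 0.312 J/K

Energy balance: T_f = (m₁c₁T₁ + m₂c₂T₂)/(m₁c₁ + m₂c₂) = 853.7 K.
ΔS₁ = m₁c₁ ln(T_f/T₁) = 29.016 × ln(853.7/972) = -3.766 J/K.
ΔS₂ = m₂c₂ ln(T_f/T₂) = 144.855 × ln(853.7/830) = 4.078 J/K.
ΔS_total = -3.766 + 4.078 = 0.312 J/K.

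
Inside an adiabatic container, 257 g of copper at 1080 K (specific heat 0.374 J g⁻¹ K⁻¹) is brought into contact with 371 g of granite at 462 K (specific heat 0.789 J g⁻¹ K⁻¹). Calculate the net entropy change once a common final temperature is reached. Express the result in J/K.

ΔS_total = 29.5 J/K

Energy balance: T_f = (m₁c₁T₁ + m₂c₂T₂)/(m₁c₁ + m₂c₂) = 614.77 K.
ΔS₁ = m₁c₁ ln(T_f/T₁) = 96.118 × ln(614.77/1080) = -54.16 J/K.
ΔS₂ = m₂c₂ ln(T_f/T₂) = 292.719 × ln(614.77/462) = 83.62 J/K.
ΔS_total = -54.16 + 83.62 = 29.5 J/K.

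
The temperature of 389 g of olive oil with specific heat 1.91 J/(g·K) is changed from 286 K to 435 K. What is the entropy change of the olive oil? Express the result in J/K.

ΔS = 312 J/K

ΔS = ∫dQ_rev/T = m c ln(T₂/T₁) = 389 × 1.91 × ln(435/286) = 312 J/K.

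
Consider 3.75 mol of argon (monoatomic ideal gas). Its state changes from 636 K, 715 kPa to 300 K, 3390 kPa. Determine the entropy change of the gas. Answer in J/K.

ΔS = -107 J/K

ΔS = nC_p ln(T₂/T₁) − nR ln(P₂/P₁), with C_p = 5R/2 = 20.79 J mol⁻¹ K⁻¹ for a monoatomic ideal gas.
ΔS = 3.75 × [20.79 × ln(300/636) − 8.314 × ln(3390/715)] = -107 J/K.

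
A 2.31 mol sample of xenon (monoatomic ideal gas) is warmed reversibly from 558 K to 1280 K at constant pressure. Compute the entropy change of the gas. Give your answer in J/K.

ΔS = 39.9 J/K

At constant pressure, ΔS = nC_p ln(T₂/T₁) with C_p = 5R/2 = 20.79 J mol⁻¹ K⁻¹.
ΔS = 2.31 × 20.79 × ln(1280/558) = 39.9 J/K.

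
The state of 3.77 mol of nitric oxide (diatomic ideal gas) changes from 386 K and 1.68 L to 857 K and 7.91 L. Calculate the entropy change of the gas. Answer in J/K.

ΔS = 111 J/K

Entropy is a state function: ΔS = nC_V ln(T₂/T₁) + nR ln(V₂/V₁), with C_V = 5R/2 = 20.79 J mol⁻¹ K⁻¹ for a diatomic ideal gas.
ΔS = 3.77 × [20.79 × ln(857/386) + 8.314 × ln(7.91/1.68)] = 111 J/K.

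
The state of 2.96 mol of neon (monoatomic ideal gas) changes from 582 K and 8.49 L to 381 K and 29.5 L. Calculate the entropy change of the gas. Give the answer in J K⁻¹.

ΔS = 15 J/K

Entropy is a state function: ΔS = nC_V ln(T₂/T₁) + nR ln(V₂/V₁), with C_V = 3R/2 = 12.47 J mol⁻¹ K⁻¹ for a monoatomic ideal gas.
ΔS = 2.96 × [12.47 × ln(381/582) + 8.314 × ln(29.5/8.49)] = 15 J/K.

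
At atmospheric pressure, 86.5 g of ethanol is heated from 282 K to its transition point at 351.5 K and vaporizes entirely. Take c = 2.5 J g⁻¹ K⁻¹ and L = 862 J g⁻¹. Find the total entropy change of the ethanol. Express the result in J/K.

Warming step: ΔS₁ = m c ln(T_tr/T_i) = 86.5 × 2.5 × ln(351.5/282) = 47.64 J/K.
Phase change: ΔS₂ = +mL/T_tr = 86.5 × 862 / 351.5 = 212.1 J/K.
ΔS_total = (47.64) + (212.1) = 260 J/K.

ΔS = 260 J/K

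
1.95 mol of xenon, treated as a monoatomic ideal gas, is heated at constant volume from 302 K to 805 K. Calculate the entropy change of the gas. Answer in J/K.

ΔS = 23.8 J/K

At constant volume, ΔS = nC_V ln(T₂/T₁) with C_V = 3R/2 = 12.47 J mol⁻¹ K⁻¹.
ΔS = 1.95 × 12.47 × ln(805/302) = 23.8 J/K.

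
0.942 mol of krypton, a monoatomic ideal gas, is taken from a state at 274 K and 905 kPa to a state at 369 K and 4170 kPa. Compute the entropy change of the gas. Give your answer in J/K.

ΔS = nC_p ln(T₂/T₁) − nR ln(P₂/P₁), with C_p = 5R/2 = 20.79 J mol⁻¹ K⁻¹ for a monoatomic ideal gas.
ΔS = 0.942 × [20.79 × ln(369/274) − 8.314 × ln(4170/905)] = -6.14 J/K.

ΔS = -6.14 J/K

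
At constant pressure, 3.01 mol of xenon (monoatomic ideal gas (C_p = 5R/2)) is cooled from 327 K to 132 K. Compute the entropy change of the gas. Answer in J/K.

At constant pressure, ΔS = nC_p ln(T₂/T₁) with C_p = 5R/2 = 20.79 J mol⁻¹ K⁻¹.
ΔS = 3.01 × 20.79 × ln(132/327) = -56.8 J/K.

ΔS = -56.8 J/K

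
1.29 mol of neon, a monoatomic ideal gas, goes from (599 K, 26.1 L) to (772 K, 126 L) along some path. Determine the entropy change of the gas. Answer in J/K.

ΔS = 21 J/K

Entropy is a state function: ΔS = nC_V ln(T₂/T₁) + nR ln(V₂/V₁), with C_V = 3R/2 = 12.47 J mol⁻¹ K⁻¹ for a monoatomic ideal gas.
ΔS = 1.29 × [12.47 × ln(772/599) + 8.314 × ln(126/26.1)] = 21 J/K.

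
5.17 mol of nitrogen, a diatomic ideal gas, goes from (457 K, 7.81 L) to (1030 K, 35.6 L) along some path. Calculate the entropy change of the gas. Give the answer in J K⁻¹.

ΔS = 153 J/K

Entropy is a state function: ΔS = nC_V ln(T₂/T₁) + nR ln(V₂/V₁), with C_V = 5R/2 = 20.79 J mol⁻¹ K⁻¹ for a diatomic ideal gas.
ΔS = 5.17 × [20.79 × ln(1030/457) + 8.314 × ln(35.6/7.81)] = 153 J/K.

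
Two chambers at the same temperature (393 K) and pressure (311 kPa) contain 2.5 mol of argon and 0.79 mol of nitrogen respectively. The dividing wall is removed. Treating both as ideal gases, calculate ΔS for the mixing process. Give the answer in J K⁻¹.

ΔS_mix = 15.1 J/K

Mole fractions: x_A = 2.5/3.29 = 0.76, x_B = 0.24.
ΔS_mix = −R(n_A ln x_A + n_B ln x_B) = −8.314 × (2.5 ln 0.76 + 0.79 ln 0.24) = 15.1 J/K.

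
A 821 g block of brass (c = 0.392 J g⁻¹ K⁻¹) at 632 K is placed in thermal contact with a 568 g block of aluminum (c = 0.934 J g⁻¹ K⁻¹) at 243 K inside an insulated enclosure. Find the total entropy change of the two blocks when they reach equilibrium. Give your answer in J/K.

ΔS_total = 95.4 J/K

Energy balance: T_f = (m₁c₁T₁ + m₂c₂T₂)/(m₁c₁ + m₂c₂) = 389.88 K.
ΔS₁ = m₁c₁ ln(T_f/T₁) = 321.832 × ln(389.88/632) = -155.461 J/K.
ΔS₂ = m₂c₂ ln(T_f/T₂) = 530.512 × ln(389.88/243) = 250.815 J/K.
ΔS_total = -155.461 + 250.815 = 95.4 J/K.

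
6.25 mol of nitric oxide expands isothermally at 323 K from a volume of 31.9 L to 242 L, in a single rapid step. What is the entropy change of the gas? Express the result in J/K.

ΔS_gas = 105 J/K

Entropy is a state function, so ΔS_gas depends only on the end states.
For an isothermal ideal gas ΔS_gas = nR ln(V₂/V₁) = 6.25 × 8.314 × ln(242/31.9) = 105 J/K.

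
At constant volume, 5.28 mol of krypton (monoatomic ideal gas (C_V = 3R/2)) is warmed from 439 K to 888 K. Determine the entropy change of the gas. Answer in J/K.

ΔS = 46.4 J/K

At constant volume, ΔS = nC_V ln(T₂/T₁) with C_V = 3R/2 = 12.47 J mol⁻¹ K⁻¹.
ΔS = 5.28 × 12.47 × ln(888/439) = 46.4 J/K.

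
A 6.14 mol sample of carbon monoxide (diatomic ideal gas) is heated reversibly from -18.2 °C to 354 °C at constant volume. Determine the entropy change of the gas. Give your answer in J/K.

In kelvin: T₁ = 254.95 K, T₂ = 627.15 K. At constant volume, ΔS = nC_V ln(T₂/T₁) with C_V = 5R/2 = 20.79 J mol⁻¹ K⁻¹.
ΔS = 6.14 × 20.79 × ln(627.15/254.95) = 115 J/K.

ΔS = 115 J/K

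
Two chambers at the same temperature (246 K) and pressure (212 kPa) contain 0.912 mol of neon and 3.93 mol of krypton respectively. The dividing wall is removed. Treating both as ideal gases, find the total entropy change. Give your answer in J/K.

ΔS_mix = 19.5 J/K

Mole fractions: x_A = 0.912/4.84 = 0.188, x_B = 0.812.
ΔS_mix = −R(n_A ln x_A + n_B ln x_B) = −8.314 × (0.912 ln 0.188 + 3.93 ln 0.812) = 19.5 J/K.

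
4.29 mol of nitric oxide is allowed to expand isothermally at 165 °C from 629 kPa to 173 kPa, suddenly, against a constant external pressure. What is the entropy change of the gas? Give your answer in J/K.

ΔS_gas = 46 J/K

Entropy is a state function, so ΔS_gas depends only on the end states.
For an isothermal ideal gas ΔS_gas = nR ln(P₁/P₂) = 4.29 × 8.314 × ln(629/173) = 46 J/K.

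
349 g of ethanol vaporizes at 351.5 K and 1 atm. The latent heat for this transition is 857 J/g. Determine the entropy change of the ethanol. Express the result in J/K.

ΔS = 851 J/K

Heat absorbed by the substance: Q = mL = 349 × 857 = 299093 J.
At constant T, ΔS = Q_rev/T = 299093 / 351.5 = 851 J/K.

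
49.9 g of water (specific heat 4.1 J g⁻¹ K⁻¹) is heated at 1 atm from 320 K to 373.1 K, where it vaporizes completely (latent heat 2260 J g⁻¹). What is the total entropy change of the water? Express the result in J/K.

ΔS = 334 J/K

Warming step: ΔS₁ = m c ln(T_tr/T_i) = 49.9 × 4.1 × ln(373.1/320) = 31.41 J/K.
Phase change: ΔS₂ = +mL/T_tr = 49.9 × 2260 / 373.1 = 302.3 J/K.
ΔS_total = (31.41) + (302.3) = 334 J/K.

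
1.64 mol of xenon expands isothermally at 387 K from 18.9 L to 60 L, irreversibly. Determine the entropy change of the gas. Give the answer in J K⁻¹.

Entropy is a state function, so ΔS_gas depends only on the end states.
For an isothermal ideal gas ΔS_gas = nR ln(V₂/V₁) = 1.64 × 8.314 × ln(60/18.9) = 15.8 J/K.

ΔS_gas = 15.8 J/K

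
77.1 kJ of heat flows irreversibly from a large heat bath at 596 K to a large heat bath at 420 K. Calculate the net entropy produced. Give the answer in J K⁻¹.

ΔS_hot = −Q/T_H = −77100/596 = -129.4 J/K and ΔS_cold = +Q/T_C = 77100/420 = 183.6 J/K.
ΔS_total = -129.4 + 183.6 = 54.2 J/K, positive as the second law requires.

ΔS_total = 54.2 J/K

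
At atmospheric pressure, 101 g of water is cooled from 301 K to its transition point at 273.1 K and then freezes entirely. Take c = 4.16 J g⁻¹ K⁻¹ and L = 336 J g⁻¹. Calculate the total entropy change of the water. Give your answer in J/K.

Cooling step: ΔS₁ = m c ln(T_tr/T_i) = 101 × 4.16 × ln(273.1/301) = -40.87 J/K.
Phase change: ΔS₂ = −mL/T_tr = −101 × 336 / 273.1 = -124.3 J/K.
ΔS_total = (-40.87) + (-124.3) = -165 J/K.

ΔS = -165 J/K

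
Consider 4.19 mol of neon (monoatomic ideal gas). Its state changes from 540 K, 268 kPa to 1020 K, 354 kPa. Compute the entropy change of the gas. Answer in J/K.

ΔS = 45.7 J/K

ΔS = nC_p ln(T₂/T₁) − nR ln(P₂/P₁), with C_p = 5R/2 = 20.79 J mol⁻¹ K⁻¹ for a monoatomic ideal gas.
ΔS = 4.19 × [20.79 × ln(1020/540) − 8.314 × ln(354/268)] = 45.7 J/K.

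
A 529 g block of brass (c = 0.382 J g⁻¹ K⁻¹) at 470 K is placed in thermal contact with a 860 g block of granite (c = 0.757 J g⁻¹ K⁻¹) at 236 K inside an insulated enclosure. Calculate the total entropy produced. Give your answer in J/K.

ΔS_total = 40.8 J/K

Energy balance: T_f = (m₁c₁T₁ + m₂c₂T₂)/(m₁c₁ + m₂c₂) = 291.43 K.
ΔS₁ = m₁c₁ ln(T_f/T₁) = 202.078 × ln(291.43/470) = -96.581 J/K.
ΔS₂ = m₂c₂ ln(T_f/T₂) = 651.02 × ln(291.43/236) = 137.34 J/K.
ΔS_total = -96.581 + 137.34 = 40.8 J/K.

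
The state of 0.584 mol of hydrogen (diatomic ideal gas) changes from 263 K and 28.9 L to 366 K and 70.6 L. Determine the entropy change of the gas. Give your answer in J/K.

Entropy is a state function: ΔS = nC_V ln(T₂/T₁) + nR ln(V₂/V₁), with C_V = 5R/2 = 20.79 J mol⁻¹ K⁻¹ for a diatomic ideal gas.
ΔS = 0.584 × [20.79 × ln(366/263) + 8.314 × ln(70.6/28.9)] = 8.35 J/K.

ΔS = 8.35 J/K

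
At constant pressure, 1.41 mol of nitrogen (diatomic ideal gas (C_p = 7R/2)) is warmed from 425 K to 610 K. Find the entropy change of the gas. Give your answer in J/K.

ΔS = 14.8 J/K

At constant pressure, ΔS = nC_p ln(T₂/T₁) with C_p = 7R/2 = 29.1 J mol⁻¹ K⁻¹.
ΔS = 1.41 × 29.1 × ln(610/425) = 14.8 J/K.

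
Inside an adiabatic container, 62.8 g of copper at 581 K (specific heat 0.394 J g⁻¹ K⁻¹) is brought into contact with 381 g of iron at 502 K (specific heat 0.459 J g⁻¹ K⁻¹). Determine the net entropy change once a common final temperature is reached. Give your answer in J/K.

Energy balance: T_f = (m₁c₁T₁ + m₂c₂T₂)/(m₁c₁ + m₂c₂) = 511.79 K.
ΔS₁ = m₁c₁ ln(T_f/T₁) = 24.7432 × ln(511.79/581) = -3.138 J/K.
ΔS₂ = m₂c₂ ln(T_f/T₂) = 174.879 × ln(511.79/502) = 3.378 J/K.
ΔS_total = -3.138 + 3.378 = 0.24 J/K.

ΔS_total = 0.24 J/K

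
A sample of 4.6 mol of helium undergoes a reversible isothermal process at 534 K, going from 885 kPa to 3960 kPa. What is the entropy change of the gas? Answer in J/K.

For an isothermal ideal gas ΔS_gas = nR ln(P₁/P₂) = 4.6 × 8.314 × ln(885/3960) = -57.3 J/K.

ΔS_gas = -57.3 J/K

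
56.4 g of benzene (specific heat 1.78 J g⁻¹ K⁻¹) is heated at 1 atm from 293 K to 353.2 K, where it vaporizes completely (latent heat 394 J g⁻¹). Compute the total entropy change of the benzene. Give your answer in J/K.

Warming step: ΔS₁ = m c ln(T_tr/T_i) = 56.4 × 1.78 × ln(353.2/293) = 18.76 J/K.
Phase change: ΔS₂ = +mL/T_tr = 56.4 × 394 / 353.2 = 62.92 J/K.
ΔS_total = (18.76) + (62.92) = 81.7 J/K.

ΔS = 81.7 J/K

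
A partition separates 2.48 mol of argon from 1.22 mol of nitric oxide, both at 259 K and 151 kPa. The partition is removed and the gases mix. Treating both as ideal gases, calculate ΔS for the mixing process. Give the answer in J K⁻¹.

Mole fractions: x_A = 2.48/3.7 = 0.67, x_B = 0.33.
ΔS_mix = −R(n_A ln x_A + n_B ln x_B) = −8.314 × (2.48 ln 0.67 + 1.22 ln 0.33) = 19.5 J/K.

ΔS_mix = 19.5 J/K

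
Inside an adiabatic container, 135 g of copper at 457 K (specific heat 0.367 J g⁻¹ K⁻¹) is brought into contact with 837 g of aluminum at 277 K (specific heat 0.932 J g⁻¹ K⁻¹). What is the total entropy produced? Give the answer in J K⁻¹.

Energy balance: T_f = (m₁c₁T₁ + m₂c₂T₂)/(m₁c₁ + m₂c₂) = 287.75 K.
ΔS₁ = m₁c₁ ln(T_f/T₁) = 49.545 × ln(287.75/457) = -22.92 J/K.
ΔS₂ = m₂c₂ ln(T_f/T₂) = 780.084 × ln(287.75/277) = 29.7 J/K.
ΔS_total = -22.92 + 29.7 = 6.78 J/K.

ΔS_total = 6.78 J/K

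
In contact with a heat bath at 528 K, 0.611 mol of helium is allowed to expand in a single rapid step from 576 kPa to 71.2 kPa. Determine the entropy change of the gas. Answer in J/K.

ΔS_gas = 10.6 J/K

Entropy is a state function, so ΔS_gas depends only on the end states.
For an isothermal ideal gas ΔS_gas = nR ln(P₁/P₂) = 0.611 × 8.314 × ln(576/71.2) = 10.6 J/K.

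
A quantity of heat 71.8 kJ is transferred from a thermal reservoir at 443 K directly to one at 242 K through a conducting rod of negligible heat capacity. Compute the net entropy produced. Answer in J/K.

ΔS_total = 135 J/K

ΔS_hot = −Q/T_H = −71800/443 = -162.1 J/K and ΔS_cold = +Q/T_C = 71800/242 = 296.7 J/K.
ΔS_total = -162.1 + 296.7 = 135 J/K, positive as the second law requires.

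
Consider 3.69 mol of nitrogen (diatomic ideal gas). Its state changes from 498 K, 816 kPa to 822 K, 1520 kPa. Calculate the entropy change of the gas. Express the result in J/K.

ΔS = 34.7 J/K

ΔS = nC_p ln(T₂/T₁) − nR ln(P₂/P₁), with C_p = 7R/2 = 29.1 J mol⁻¹ K⁻¹ for a diatomic ideal gas.
ΔS = 3.69 × [29.1 × ln(822/498) − 8.314 × ln(1520/816)] = 34.7 J/K.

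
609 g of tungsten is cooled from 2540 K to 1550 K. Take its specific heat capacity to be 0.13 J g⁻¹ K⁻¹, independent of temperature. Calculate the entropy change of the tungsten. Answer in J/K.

ΔS = -39.1 J/K

ΔS = ∫dQ_rev/T = m c ln(T₂/T₁) = 609 × 0.13 × ln(1550/2540) = -39.1 J/K.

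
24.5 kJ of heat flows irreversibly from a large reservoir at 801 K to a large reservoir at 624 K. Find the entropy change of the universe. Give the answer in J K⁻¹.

ΔS_total = 8.68 J/K

ΔS_hot = −Q/T_H = −24500/801 = -30.587 J/K and ΔS_cold = +Q/T_C = 24500/624 = 39.263 J/K.
ΔS_total = -30.587 + 39.263 = 8.68 J/K, positive as the second law requires.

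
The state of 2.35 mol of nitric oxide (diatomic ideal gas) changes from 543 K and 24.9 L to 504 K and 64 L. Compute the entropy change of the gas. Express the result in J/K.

Entropy is a state function: ΔS = nC_V ln(T₂/T₁) + nR ln(V₂/V₁), with C_V = 5R/2 = 20.79 J mol⁻¹ K⁻¹ for a diatomic ideal gas.
ΔS = 2.35 × [20.79 × ln(504/543) + 8.314 × ln(64/24.9)] = 14.8 J/K.

ΔS = 14.8 J/K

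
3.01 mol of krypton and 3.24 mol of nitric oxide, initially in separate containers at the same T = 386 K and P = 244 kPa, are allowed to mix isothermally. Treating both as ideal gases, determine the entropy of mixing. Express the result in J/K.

Mole fractions: x_A = 3.01/6.25 = 0.482, x_B = 0.518.
ΔS_mix = −R(n_A ln x_A + n_B ln x_B) = −8.314 × (3.01 ln 0.482 + 3.24 ln 0.518) = 36 J/K.

ΔS_mix = 36 J/K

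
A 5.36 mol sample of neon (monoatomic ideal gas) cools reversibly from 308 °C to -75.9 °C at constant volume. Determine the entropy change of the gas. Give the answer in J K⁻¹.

In kelvin: T₁ = 581.15 K, T₂ = 197.25 K. At constant volume, ΔS = nC_V ln(T₂/T₁) with C_V = 3R/2 = 12.47 J mol⁻¹ K⁻¹.
ΔS = 5.36 × 12.47 × ln(197.25/581.15) = -72.2 J/K.

ΔS = -72.2 J/K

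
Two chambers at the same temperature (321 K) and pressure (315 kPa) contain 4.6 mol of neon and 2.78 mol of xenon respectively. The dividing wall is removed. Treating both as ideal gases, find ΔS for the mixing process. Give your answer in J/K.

ΔS_mix = 40.6 J/K

Mole fractions: x_A = 4.6/7.38 = 0.623, x_B = 0.377.
ΔS_mix = −R(n_A ln x_A + n_B ln x_B) = −8.314 × (4.6 ln 0.623 + 2.78 ln 0.377) = 40.6 J/K.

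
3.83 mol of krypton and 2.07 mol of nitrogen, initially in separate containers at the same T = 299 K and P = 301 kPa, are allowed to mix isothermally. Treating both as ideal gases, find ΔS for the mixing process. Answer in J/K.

ΔS_mix = 31.8 J/K

Mole fractions: x_A = 3.83/5.9 = 0.649, x_B = 0.351.
ΔS_mix = −R(n_A ln x_A + n_B ln x_B) = −8.314 × (3.83 ln 0.649 + 2.07 ln 0.351) = 31.8 J/K.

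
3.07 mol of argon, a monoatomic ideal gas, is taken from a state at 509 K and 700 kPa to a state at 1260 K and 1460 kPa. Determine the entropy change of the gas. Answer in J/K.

ΔS = nC_p ln(T₂/T₁) − nR ln(P₂/P₁), with C_p = 5R/2 = 20.79 J mol⁻¹ K⁻¹ for a monoatomic ideal gas.
ΔS = 3.07 × [20.79 × ln(1260/509) − 8.314 × ln(1460/700)] = 39.1 J/K.

ΔS = 39.1 J/K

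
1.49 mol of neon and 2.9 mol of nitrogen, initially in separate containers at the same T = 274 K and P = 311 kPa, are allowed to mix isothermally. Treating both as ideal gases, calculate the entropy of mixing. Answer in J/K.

Mole fractions: x_A = 1.49/4.39 = 0.339, x_B = 0.661.
ΔS_mix = −R(n_A ln x_A + n_B ln x_B) = −8.314 × (1.49 ln 0.339 + 2.9 ln 0.661) = 23.4 J/K.

ΔS_mix = 23.4 J/K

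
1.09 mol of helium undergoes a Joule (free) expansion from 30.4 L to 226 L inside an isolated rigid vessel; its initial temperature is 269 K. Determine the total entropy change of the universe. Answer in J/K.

No heat is exchanged and no work is done, so the ideal-gas temperature stays constant.
Entropy is a state function; using a reversible isothermal path, ΔS_gas = nR ln(V₂/V₁) = 1.09 × 8.314 × ln(226/30.4) = 18.2 J/K.
The insulated surroundings exchange no heat, so ΔS_surr = 0 and ΔS_universe = ΔS_gas.

ΔS_universe = 18.2 J/K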